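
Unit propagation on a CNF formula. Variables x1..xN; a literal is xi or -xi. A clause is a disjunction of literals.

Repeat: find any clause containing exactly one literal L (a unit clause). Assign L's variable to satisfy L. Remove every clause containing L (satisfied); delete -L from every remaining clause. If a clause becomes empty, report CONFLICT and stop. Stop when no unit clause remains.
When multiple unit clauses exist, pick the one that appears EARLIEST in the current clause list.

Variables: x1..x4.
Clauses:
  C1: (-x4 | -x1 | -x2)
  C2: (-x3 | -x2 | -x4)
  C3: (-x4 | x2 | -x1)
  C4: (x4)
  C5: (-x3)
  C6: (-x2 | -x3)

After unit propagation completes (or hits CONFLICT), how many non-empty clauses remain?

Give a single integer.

unit clause [4] forces x4=T; simplify:
  drop -4 from [-4, -1, -2] -> [-1, -2]
  drop -4 from [-3, -2, -4] -> [-3, -2]
  drop -4 from [-4, 2, -1] -> [2, -1]
  satisfied 1 clause(s); 5 remain; assigned so far: [4]
unit clause [-3] forces x3=F; simplify:
  satisfied 3 clause(s); 2 remain; assigned so far: [3, 4]

Answer: 2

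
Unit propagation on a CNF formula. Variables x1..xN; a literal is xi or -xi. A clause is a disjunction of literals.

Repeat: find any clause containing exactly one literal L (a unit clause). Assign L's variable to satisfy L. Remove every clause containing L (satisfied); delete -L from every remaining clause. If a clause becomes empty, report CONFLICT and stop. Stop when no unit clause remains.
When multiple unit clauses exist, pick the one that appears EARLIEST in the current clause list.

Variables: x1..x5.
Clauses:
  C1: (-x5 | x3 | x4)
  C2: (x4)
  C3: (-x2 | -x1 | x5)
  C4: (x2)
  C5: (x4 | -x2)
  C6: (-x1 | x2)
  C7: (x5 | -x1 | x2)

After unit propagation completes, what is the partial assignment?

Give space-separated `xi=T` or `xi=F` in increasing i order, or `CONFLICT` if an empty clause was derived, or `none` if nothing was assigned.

unit clause [4] forces x4=T; simplify:
  satisfied 3 clause(s); 4 remain; assigned so far: [4]
unit clause [2] forces x2=T; simplify:
  drop -2 from [-2, -1, 5] -> [-1, 5]
  satisfied 3 clause(s); 1 remain; assigned so far: [2, 4]

Answer: x2=T x4=T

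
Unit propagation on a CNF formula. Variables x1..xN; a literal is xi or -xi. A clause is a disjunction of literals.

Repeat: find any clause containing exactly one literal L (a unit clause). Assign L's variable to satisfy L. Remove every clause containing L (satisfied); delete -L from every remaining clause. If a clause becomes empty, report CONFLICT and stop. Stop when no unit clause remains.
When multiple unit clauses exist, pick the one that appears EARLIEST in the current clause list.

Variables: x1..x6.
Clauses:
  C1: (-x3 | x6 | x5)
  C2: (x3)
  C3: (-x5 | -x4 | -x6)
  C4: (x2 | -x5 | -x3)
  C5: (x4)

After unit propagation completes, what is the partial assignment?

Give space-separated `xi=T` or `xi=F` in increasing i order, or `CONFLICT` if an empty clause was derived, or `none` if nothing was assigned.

unit clause [3] forces x3=T; simplify:
  drop -3 from [-3, 6, 5] -> [6, 5]
  drop -3 from [2, -5, -3] -> [2, -5]
  satisfied 1 clause(s); 4 remain; assigned so far: [3]
unit clause [4] forces x4=T; simplify:
  drop -4 from [-5, -4, -6] -> [-5, -6]
  satisfied 1 clause(s); 3 remain; assigned so far: [3, 4]

Answer: x3=T x4=T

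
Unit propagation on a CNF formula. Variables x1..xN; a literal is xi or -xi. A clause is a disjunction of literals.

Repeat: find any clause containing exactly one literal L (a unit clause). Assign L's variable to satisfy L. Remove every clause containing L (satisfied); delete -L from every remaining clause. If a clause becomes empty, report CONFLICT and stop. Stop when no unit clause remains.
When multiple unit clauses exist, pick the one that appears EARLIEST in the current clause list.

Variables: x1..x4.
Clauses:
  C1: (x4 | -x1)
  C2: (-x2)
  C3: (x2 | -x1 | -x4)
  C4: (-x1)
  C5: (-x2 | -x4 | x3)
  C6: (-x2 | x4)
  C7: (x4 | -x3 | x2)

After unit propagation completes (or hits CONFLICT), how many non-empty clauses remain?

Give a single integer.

Answer: 1

Derivation:
unit clause [-2] forces x2=F; simplify:
  drop 2 from [2, -1, -4] -> [-1, -4]
  drop 2 from [4, -3, 2] -> [4, -3]
  satisfied 3 clause(s); 4 remain; assigned so far: [2]
unit clause [-1] forces x1=F; simplify:
  satisfied 3 clause(s); 1 remain; assigned so far: [1, 2]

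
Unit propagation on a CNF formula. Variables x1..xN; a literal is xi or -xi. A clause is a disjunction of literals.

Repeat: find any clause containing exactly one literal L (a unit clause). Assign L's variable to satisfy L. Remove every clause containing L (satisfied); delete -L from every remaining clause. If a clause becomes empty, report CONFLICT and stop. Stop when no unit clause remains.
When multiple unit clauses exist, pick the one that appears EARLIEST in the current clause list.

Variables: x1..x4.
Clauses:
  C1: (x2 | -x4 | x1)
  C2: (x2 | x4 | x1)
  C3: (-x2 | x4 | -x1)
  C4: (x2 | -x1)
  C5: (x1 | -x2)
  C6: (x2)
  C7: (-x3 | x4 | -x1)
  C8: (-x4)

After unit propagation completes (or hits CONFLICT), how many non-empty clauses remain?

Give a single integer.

unit clause [2] forces x2=T; simplify:
  drop -2 from [-2, 4, -1] -> [4, -1]
  drop -2 from [1, -2] -> [1]
  satisfied 4 clause(s); 4 remain; assigned so far: [2]
unit clause [1] forces x1=T; simplify:
  drop -1 from [4, -1] -> [4]
  drop -1 from [-3, 4, -1] -> [-3, 4]
  satisfied 1 clause(s); 3 remain; assigned so far: [1, 2]
unit clause [4] forces x4=T; simplify:
  drop -4 from [-4] -> [] (empty!)
  satisfied 2 clause(s); 1 remain; assigned so far: [1, 2, 4]
CONFLICT (empty clause)

Answer: 0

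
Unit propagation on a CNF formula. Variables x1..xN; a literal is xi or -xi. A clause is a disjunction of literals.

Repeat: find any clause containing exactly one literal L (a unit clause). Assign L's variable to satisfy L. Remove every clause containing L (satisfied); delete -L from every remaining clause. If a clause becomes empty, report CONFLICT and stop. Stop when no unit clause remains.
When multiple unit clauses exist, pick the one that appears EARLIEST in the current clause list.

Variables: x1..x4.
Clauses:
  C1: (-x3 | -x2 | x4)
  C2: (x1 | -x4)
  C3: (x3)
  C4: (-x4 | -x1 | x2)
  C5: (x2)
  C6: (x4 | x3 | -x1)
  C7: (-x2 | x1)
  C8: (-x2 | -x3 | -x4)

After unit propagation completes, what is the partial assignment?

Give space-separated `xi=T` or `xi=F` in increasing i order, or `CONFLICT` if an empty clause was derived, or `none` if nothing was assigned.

Answer: CONFLICT

Derivation:
unit clause [3] forces x3=T; simplify:
  drop -3 from [-3, -2, 4] -> [-2, 4]
  drop -3 from [-2, -3, -4] -> [-2, -4]
  satisfied 2 clause(s); 6 remain; assigned so far: [3]
unit clause [2] forces x2=T; simplify:
  drop -2 from [-2, 4] -> [4]
  drop -2 from [-2, 1] -> [1]
  drop -2 from [-2, -4] -> [-4]
  satisfied 2 clause(s); 4 remain; assigned so far: [2, 3]
unit clause [4] forces x4=T; simplify:
  drop -4 from [1, -4] -> [1]
  drop -4 from [-4] -> [] (empty!)
  satisfied 1 clause(s); 3 remain; assigned so far: [2, 3, 4]
CONFLICT (empty clause)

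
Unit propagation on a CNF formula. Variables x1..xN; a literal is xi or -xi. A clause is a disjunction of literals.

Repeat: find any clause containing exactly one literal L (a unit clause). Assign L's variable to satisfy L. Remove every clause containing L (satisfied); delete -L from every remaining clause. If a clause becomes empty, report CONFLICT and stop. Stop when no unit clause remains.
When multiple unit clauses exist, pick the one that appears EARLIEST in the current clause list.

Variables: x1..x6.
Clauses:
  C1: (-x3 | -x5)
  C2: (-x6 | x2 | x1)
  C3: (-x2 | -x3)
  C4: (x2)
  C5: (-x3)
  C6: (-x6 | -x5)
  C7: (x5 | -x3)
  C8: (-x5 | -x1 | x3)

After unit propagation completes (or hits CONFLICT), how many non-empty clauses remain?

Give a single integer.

Answer: 2

Derivation:
unit clause [2] forces x2=T; simplify:
  drop -2 from [-2, -3] -> [-3]
  satisfied 2 clause(s); 6 remain; assigned so far: [2]
unit clause [-3] forces x3=F; simplify:
  drop 3 from [-5, -1, 3] -> [-5, -1]
  satisfied 4 clause(s); 2 remain; assigned so far: [2, 3]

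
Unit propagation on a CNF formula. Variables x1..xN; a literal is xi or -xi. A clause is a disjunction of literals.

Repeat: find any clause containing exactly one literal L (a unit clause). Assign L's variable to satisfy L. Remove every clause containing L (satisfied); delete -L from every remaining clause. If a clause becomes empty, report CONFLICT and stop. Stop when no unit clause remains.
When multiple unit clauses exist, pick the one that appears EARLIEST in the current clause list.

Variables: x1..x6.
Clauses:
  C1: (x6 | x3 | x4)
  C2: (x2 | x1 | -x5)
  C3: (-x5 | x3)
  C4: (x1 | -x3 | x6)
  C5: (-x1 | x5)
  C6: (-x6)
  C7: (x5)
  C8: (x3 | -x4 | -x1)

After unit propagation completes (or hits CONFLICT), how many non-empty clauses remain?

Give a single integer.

Answer: 0

Derivation:
unit clause [-6] forces x6=F; simplify:
  drop 6 from [6, 3, 4] -> [3, 4]
  drop 6 from [1, -3, 6] -> [1, -3]
  satisfied 1 clause(s); 7 remain; assigned so far: [6]
unit clause [5] forces x5=T; simplify:
  drop -5 from [2, 1, -5] -> [2, 1]
  drop -5 from [-5, 3] -> [3]
  satisfied 2 clause(s); 5 remain; assigned so far: [5, 6]
unit clause [3] forces x3=T; simplify:
  drop -3 from [1, -3] -> [1]
  satisfied 3 clause(s); 2 remain; assigned so far: [3, 5, 6]
unit clause [1] forces x1=T; simplify:
  satisfied 2 clause(s); 0 remain; assigned so far: [1, 3, 5, 6]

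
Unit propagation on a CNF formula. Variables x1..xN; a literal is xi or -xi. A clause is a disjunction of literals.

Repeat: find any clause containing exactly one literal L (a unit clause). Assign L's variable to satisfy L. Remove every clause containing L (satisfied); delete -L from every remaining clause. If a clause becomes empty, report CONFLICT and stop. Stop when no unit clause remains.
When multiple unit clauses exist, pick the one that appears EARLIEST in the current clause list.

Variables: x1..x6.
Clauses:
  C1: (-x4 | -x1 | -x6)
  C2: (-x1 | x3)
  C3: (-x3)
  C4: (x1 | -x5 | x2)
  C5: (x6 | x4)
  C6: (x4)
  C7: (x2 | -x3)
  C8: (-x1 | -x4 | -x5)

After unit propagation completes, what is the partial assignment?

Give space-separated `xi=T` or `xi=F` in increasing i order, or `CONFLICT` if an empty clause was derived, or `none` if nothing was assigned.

Answer: x1=F x3=F x4=T

Derivation:
unit clause [-3] forces x3=F; simplify:
  drop 3 from [-1, 3] -> [-1]
  satisfied 2 clause(s); 6 remain; assigned so far: [3]
unit clause [-1] forces x1=F; simplify:
  drop 1 from [1, -5, 2] -> [-5, 2]
  satisfied 3 clause(s); 3 remain; assigned so far: [1, 3]
unit clause [4] forces x4=T; simplify:
  satisfied 2 clause(s); 1 remain; assigned so far: [1, 3, 4]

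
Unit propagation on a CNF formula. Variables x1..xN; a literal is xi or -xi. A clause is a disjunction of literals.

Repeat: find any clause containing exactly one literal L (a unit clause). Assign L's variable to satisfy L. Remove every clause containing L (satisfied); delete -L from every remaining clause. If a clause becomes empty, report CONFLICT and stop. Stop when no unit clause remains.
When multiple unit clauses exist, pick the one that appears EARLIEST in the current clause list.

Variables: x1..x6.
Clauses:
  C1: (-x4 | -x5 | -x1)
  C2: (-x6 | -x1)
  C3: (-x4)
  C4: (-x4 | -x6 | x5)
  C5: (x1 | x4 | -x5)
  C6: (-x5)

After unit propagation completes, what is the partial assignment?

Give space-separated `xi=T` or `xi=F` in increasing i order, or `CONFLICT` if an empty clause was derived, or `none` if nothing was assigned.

unit clause [-4] forces x4=F; simplify:
  drop 4 from [1, 4, -5] -> [1, -5]
  satisfied 3 clause(s); 3 remain; assigned so far: [4]
unit clause [-5] forces x5=F; simplify:
  satisfied 2 clause(s); 1 remain; assigned so far: [4, 5]

Answer: x4=F x5=F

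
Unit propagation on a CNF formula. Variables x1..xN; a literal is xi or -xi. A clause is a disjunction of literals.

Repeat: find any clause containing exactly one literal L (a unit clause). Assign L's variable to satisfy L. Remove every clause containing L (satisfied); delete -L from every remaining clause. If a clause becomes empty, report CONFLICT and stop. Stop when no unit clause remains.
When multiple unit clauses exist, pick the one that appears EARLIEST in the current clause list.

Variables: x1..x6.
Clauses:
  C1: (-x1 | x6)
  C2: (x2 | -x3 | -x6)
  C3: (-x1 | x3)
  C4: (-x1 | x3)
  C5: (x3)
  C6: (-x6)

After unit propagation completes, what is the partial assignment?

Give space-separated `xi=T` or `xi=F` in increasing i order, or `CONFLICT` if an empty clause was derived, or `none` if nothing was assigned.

Answer: x1=F x3=T x6=F

Derivation:
unit clause [3] forces x3=T; simplify:
  drop -3 from [2, -3, -6] -> [2, -6]
  satisfied 3 clause(s); 3 remain; assigned so far: [3]
unit clause [-6] forces x6=F; simplify:
  drop 6 from [-1, 6] -> [-1]
  satisfied 2 clause(s); 1 remain; assigned so far: [3, 6]
unit clause [-1] forces x1=F; simplify:
  satisfied 1 clause(s); 0 remain; assigned so far: [1, 3, 6]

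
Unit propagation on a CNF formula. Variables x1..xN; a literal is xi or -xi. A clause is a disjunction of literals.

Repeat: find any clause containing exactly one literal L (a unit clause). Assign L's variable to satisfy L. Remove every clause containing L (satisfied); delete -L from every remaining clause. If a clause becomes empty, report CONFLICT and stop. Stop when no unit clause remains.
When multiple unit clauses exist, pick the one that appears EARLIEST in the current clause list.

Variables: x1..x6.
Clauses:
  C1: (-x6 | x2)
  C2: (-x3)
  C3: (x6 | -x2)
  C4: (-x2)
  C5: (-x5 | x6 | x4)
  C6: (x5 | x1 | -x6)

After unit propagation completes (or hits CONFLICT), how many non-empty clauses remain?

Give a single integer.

unit clause [-3] forces x3=F; simplify:
  satisfied 1 clause(s); 5 remain; assigned so far: [3]
unit clause [-2] forces x2=F; simplify:
  drop 2 from [-6, 2] -> [-6]
  satisfied 2 clause(s); 3 remain; assigned so far: [2, 3]
unit clause [-6] forces x6=F; simplify:
  drop 6 from [-5, 6, 4] -> [-5, 4]
  satisfied 2 clause(s); 1 remain; assigned so far: [2, 3, 6]

Answer: 1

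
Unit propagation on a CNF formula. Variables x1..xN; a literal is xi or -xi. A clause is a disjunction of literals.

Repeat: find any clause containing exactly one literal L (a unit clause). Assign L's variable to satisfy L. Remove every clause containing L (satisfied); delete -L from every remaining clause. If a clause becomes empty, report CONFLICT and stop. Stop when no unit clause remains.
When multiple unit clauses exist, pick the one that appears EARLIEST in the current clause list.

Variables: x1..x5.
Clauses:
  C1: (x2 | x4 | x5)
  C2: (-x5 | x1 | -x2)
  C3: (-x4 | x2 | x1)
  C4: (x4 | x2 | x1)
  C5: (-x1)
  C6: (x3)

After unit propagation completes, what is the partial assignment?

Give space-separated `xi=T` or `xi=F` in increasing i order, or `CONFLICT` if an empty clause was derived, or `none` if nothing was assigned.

Answer: x1=F x3=T

Derivation:
unit clause [-1] forces x1=F; simplify:
  drop 1 from [-5, 1, -2] -> [-5, -2]
  drop 1 from [-4, 2, 1] -> [-4, 2]
  drop 1 from [4, 2, 1] -> [4, 2]
  satisfied 1 clause(s); 5 remain; assigned so far: [1]
unit clause [3] forces x3=T; simplify:
  satisfied 1 clause(s); 4 remain; assigned so far: [1, 3]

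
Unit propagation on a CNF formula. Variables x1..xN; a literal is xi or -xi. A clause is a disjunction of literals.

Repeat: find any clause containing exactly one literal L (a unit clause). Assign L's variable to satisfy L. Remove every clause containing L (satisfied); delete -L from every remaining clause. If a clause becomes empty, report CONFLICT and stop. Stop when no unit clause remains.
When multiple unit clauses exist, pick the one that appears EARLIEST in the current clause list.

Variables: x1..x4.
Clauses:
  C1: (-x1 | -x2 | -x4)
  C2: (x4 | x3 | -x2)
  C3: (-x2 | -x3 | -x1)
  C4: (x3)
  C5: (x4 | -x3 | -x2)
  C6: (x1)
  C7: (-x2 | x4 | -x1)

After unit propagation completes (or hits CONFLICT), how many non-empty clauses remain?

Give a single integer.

Answer: 0

Derivation:
unit clause [3] forces x3=T; simplify:
  drop -3 from [-2, -3, -1] -> [-2, -1]
  drop -3 from [4, -3, -2] -> [4, -2]
  satisfied 2 clause(s); 5 remain; assigned so far: [3]
unit clause [1] forces x1=T; simplify:
  drop -1 from [-1, -2, -4] -> [-2, -4]
  drop -1 from [-2, -1] -> [-2]
  drop -1 from [-2, 4, -1] -> [-2, 4]
  satisfied 1 clause(s); 4 remain; assigned so far: [1, 3]
unit clause [-2] forces x2=F; simplify:
  satisfied 4 clause(s); 0 remain; assigned so far: [1, 2, 3]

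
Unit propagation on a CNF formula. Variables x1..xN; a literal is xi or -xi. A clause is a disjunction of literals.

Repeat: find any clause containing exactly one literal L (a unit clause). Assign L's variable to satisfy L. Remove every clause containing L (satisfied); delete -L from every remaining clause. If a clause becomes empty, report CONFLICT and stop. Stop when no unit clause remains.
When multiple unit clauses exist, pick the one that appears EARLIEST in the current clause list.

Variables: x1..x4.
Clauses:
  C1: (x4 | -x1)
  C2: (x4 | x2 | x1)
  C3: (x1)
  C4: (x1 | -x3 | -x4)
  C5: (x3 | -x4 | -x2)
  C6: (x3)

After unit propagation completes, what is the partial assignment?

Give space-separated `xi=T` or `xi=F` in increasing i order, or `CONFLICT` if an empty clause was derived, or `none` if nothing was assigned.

unit clause [1] forces x1=T; simplify:
  drop -1 from [4, -1] -> [4]
  satisfied 3 clause(s); 3 remain; assigned so far: [1]
unit clause [4] forces x4=T; simplify:
  drop -4 from [3, -4, -2] -> [3, -2]
  satisfied 1 clause(s); 2 remain; assigned so far: [1, 4]
unit clause [3] forces x3=T; simplify:
  satisfied 2 clause(s); 0 remain; assigned so far: [1, 3, 4]

Answer: x1=T x3=T x4=T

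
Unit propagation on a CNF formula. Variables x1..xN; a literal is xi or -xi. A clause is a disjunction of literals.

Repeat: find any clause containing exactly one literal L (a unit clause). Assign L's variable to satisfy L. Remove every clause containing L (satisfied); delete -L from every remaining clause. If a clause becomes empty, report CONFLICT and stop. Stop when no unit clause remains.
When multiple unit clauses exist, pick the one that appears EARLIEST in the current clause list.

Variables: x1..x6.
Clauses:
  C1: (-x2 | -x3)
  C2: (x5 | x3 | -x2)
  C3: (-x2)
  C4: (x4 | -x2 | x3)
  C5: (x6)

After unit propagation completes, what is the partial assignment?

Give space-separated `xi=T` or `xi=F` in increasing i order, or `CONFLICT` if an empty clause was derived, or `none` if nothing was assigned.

Answer: x2=F x6=T

Derivation:
unit clause [-2] forces x2=F; simplify:
  satisfied 4 clause(s); 1 remain; assigned so far: [2]
unit clause [6] forces x6=T; simplify:
  satisfied 1 clause(s); 0 remain; assigned so far: [2, 6]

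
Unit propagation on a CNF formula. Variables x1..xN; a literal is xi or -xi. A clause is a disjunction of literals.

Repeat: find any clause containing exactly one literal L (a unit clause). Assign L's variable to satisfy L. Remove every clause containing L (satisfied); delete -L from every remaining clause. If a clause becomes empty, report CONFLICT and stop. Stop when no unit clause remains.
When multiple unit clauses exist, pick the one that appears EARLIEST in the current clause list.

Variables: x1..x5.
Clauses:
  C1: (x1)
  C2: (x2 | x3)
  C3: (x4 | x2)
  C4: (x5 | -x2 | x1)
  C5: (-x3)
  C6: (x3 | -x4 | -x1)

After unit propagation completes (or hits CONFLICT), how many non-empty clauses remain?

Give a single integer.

unit clause [1] forces x1=T; simplify:
  drop -1 from [3, -4, -1] -> [3, -4]
  satisfied 2 clause(s); 4 remain; assigned so far: [1]
unit clause [-3] forces x3=F; simplify:
  drop 3 from [2, 3] -> [2]
  drop 3 from [3, -4] -> [-4]
  satisfied 1 clause(s); 3 remain; assigned so far: [1, 3]
unit clause [2] forces x2=T; simplify:
  satisfied 2 clause(s); 1 remain; assigned so far: [1, 2, 3]
unit clause [-4] forces x4=F; simplify:
  satisfied 1 clause(s); 0 remain; assigned so far: [1, 2, 3, 4]

Answer: 0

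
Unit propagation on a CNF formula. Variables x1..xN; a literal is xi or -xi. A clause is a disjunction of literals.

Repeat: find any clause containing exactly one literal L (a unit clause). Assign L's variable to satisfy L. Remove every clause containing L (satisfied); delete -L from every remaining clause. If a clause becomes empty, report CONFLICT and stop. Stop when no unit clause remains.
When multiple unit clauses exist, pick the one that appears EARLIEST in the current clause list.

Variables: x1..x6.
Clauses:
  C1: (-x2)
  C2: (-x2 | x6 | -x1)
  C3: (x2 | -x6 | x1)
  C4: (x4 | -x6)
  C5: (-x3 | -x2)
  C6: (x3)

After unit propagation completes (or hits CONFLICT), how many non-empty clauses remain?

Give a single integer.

unit clause [-2] forces x2=F; simplify:
  drop 2 from [2, -6, 1] -> [-6, 1]
  satisfied 3 clause(s); 3 remain; assigned so far: [2]
unit clause [3] forces x3=T; simplify:
  satisfied 1 clause(s); 2 remain; assigned so far: [2, 3]

Answer: 2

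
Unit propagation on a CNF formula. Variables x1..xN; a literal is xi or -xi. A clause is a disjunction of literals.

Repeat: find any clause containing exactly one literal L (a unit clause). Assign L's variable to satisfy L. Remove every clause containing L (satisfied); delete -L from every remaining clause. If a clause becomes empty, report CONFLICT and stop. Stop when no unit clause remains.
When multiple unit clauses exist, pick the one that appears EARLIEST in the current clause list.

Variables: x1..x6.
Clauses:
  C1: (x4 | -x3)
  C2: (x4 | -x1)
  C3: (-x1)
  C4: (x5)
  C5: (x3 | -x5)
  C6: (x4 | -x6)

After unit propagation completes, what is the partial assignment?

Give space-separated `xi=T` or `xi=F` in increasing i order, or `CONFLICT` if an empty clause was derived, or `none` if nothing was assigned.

Answer: x1=F x3=T x4=T x5=T

Derivation:
unit clause [-1] forces x1=F; simplify:
  satisfied 2 clause(s); 4 remain; assigned so far: [1]
unit clause [5] forces x5=T; simplify:
  drop -5 from [3, -5] -> [3]
  satisfied 1 clause(s); 3 remain; assigned so far: [1, 5]
unit clause [3] forces x3=T; simplify:
  drop -3 from [4, -3] -> [4]
  satisfied 1 clause(s); 2 remain; assigned so far: [1, 3, 5]
unit clause [4] forces x4=T; simplify:
  satisfied 2 clause(s); 0 remain; assigned so far: [1, 3, 4, 5]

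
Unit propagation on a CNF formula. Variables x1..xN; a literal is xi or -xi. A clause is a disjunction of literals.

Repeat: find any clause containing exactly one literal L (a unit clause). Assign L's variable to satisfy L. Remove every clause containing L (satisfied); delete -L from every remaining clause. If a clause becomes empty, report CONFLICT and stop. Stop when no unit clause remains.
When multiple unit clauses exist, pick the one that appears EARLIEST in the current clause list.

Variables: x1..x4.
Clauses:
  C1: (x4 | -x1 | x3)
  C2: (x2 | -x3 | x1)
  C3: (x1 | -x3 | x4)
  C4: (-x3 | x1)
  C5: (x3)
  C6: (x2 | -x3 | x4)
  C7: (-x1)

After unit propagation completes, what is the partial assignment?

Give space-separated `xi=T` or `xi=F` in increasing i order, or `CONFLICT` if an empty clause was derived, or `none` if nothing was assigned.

Answer: CONFLICT

Derivation:
unit clause [3] forces x3=T; simplify:
  drop -3 from [2, -3, 1] -> [2, 1]
  drop -3 from [1, -3, 4] -> [1, 4]
  drop -3 from [-3, 1] -> [1]
  drop -3 from [2, -3, 4] -> [2, 4]
  satisfied 2 clause(s); 5 remain; assigned so far: [3]
unit clause [1] forces x1=T; simplify:
  drop -1 from [-1] -> [] (empty!)
  satisfied 3 clause(s); 2 remain; assigned so far: [1, 3]
CONFLICT (empty clause)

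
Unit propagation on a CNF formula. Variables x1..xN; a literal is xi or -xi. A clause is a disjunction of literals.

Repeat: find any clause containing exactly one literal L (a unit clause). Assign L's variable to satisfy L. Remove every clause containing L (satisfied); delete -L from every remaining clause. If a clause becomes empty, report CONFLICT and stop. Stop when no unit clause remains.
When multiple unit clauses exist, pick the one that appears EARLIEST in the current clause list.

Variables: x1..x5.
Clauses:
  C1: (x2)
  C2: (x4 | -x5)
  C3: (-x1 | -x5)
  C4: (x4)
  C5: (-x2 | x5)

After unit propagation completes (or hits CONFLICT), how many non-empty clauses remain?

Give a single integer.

Answer: 0

Derivation:
unit clause [2] forces x2=T; simplify:
  drop -2 from [-2, 5] -> [5]
  satisfied 1 clause(s); 4 remain; assigned so far: [2]
unit clause [4] forces x4=T; simplify:
  satisfied 2 clause(s); 2 remain; assigned so far: [2, 4]
unit clause [5] forces x5=T; simplify:
  drop -5 from [-1, -5] -> [-1]
  satisfied 1 clause(s); 1 remain; assigned so far: [2, 4, 5]
unit clause [-1] forces x1=F; simplify:
  satisfied 1 clause(s); 0 remain; assigned so far: [1, 2, 4, 5]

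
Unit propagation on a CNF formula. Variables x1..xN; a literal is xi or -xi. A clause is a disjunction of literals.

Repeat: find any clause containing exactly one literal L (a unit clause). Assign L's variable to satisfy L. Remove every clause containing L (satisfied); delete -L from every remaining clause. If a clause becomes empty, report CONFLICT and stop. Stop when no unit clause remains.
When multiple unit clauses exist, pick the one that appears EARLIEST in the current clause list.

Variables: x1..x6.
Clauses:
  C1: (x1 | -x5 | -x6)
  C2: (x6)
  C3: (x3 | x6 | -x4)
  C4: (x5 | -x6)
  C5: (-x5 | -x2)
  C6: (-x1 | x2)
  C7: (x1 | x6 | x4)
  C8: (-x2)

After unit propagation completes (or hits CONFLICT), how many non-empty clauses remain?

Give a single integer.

unit clause [6] forces x6=T; simplify:
  drop -6 from [1, -5, -6] -> [1, -5]
  drop -6 from [5, -6] -> [5]
  satisfied 3 clause(s); 5 remain; assigned so far: [6]
unit clause [5] forces x5=T; simplify:
  drop -5 from [1, -5] -> [1]
  drop -5 from [-5, -2] -> [-2]
  satisfied 1 clause(s); 4 remain; assigned so far: [5, 6]
unit clause [1] forces x1=T; simplify:
  drop -1 from [-1, 2] -> [2]
  satisfied 1 clause(s); 3 remain; assigned so far: [1, 5, 6]
unit clause [-2] forces x2=F; simplify:
  drop 2 from [2] -> [] (empty!)
  satisfied 2 clause(s); 1 remain; assigned so far: [1, 2, 5, 6]
CONFLICT (empty clause)

Answer: 0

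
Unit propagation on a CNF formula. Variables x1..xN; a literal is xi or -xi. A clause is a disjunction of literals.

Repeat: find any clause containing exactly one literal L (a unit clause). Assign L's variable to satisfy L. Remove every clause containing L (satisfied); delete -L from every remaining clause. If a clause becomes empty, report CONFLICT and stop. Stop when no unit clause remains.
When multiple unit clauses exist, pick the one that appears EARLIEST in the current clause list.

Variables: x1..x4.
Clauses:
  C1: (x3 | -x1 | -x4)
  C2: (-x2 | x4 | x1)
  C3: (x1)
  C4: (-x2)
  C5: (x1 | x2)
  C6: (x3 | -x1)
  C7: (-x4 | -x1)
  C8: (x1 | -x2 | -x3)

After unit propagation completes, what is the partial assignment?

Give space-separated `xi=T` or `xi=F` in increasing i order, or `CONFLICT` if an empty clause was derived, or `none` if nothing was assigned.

Answer: x1=T x2=F x3=T x4=F

Derivation:
unit clause [1] forces x1=T; simplify:
  drop -1 from [3, -1, -4] -> [3, -4]
  drop -1 from [3, -1] -> [3]
  drop -1 from [-4, -1] -> [-4]
  satisfied 4 clause(s); 4 remain; assigned so far: [1]
unit clause [-2] forces x2=F; simplify:
  satisfied 1 clause(s); 3 remain; assigned so far: [1, 2]
unit clause [3] forces x3=T; simplify:
  satisfied 2 clause(s); 1 remain; assigned so far: [1, 2, 3]
unit clause [-4] forces x4=F; simplify:
  satisfied 1 clause(s); 0 remain; assigned so far: [1, 2, 3, 4]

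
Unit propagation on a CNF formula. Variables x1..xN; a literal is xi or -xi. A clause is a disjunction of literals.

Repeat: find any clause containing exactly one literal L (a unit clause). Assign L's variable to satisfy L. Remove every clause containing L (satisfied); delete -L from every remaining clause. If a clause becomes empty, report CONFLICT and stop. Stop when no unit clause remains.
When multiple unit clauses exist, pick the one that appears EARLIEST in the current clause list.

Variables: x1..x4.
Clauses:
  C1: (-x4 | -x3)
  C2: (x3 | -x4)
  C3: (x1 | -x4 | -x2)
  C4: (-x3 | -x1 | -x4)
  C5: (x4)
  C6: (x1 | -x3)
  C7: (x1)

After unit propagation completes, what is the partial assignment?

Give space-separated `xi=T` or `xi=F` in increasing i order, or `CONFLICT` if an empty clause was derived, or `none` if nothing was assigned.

Answer: CONFLICT

Derivation:
unit clause [4] forces x4=T; simplify:
  drop -4 from [-4, -3] -> [-3]
  drop -4 from [3, -4] -> [3]
  drop -4 from [1, -4, -2] -> [1, -2]
  drop -4 from [-3, -1, -4] -> [-3, -1]
  satisfied 1 clause(s); 6 remain; assigned so far: [4]
unit clause [-3] forces x3=F; simplify:
  drop 3 from [3] -> [] (empty!)
  satisfied 3 clause(s); 3 remain; assigned so far: [3, 4]
CONFLICT (empty clause)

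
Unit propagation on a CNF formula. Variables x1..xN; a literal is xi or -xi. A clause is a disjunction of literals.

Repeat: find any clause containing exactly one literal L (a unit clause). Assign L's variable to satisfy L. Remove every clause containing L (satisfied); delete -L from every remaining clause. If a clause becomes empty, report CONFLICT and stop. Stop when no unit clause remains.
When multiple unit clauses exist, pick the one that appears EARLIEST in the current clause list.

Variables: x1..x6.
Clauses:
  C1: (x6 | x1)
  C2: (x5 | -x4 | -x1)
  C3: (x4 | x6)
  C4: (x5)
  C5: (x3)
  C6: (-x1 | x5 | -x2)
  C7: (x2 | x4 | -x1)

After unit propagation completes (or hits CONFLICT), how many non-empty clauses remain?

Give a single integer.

Answer: 3

Derivation:
unit clause [5] forces x5=T; simplify:
  satisfied 3 clause(s); 4 remain; assigned so far: [5]
unit clause [3] forces x3=T; simplify:
  satisfied 1 clause(s); 3 remain; assigned so far: [3, 5]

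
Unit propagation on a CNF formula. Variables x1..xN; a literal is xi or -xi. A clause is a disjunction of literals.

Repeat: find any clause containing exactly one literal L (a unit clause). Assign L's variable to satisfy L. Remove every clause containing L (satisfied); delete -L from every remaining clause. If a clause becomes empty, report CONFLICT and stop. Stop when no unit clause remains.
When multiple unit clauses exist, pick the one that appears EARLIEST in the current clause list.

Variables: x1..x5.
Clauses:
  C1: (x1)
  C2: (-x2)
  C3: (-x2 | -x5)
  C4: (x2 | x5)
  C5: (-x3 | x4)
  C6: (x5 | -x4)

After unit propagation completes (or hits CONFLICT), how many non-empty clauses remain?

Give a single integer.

unit clause [1] forces x1=T; simplify:
  satisfied 1 clause(s); 5 remain; assigned so far: [1]
unit clause [-2] forces x2=F; simplify:
  drop 2 from [2, 5] -> [5]
  satisfied 2 clause(s); 3 remain; assigned so far: [1, 2]
unit clause [5] forces x5=T; simplify:
  satisfied 2 clause(s); 1 remain; assigned so far: [1, 2, 5]

Answer: 1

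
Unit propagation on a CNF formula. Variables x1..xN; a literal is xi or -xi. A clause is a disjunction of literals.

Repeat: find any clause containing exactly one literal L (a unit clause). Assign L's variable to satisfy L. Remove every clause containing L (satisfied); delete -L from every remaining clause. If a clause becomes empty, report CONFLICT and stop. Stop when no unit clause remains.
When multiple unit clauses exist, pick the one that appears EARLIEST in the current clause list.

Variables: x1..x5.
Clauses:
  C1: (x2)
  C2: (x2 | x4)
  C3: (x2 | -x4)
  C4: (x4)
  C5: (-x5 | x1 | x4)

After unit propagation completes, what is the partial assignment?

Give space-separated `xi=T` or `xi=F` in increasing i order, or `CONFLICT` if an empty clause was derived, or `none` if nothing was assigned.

unit clause [2] forces x2=T; simplify:
  satisfied 3 clause(s); 2 remain; assigned so far: [2]
unit clause [4] forces x4=T; simplify:
  satisfied 2 clause(s); 0 remain; assigned so far: [2, 4]

Answer: x2=T x4=T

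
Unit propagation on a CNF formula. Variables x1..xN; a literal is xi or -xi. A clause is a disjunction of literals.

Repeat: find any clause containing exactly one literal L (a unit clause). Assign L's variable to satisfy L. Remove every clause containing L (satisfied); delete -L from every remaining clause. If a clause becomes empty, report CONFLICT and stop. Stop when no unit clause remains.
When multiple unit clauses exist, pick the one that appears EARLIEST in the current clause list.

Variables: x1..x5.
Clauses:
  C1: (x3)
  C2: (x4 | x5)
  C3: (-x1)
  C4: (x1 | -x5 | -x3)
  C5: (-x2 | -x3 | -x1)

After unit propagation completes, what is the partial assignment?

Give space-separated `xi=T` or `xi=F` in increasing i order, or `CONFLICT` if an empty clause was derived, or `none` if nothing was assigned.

Answer: x1=F x3=T x4=T x5=F

Derivation:
unit clause [3] forces x3=T; simplify:
  drop -3 from [1, -5, -3] -> [1, -5]
  drop -3 from [-2, -3, -1] -> [-2, -1]
  satisfied 1 clause(s); 4 remain; assigned so far: [3]
unit clause [-1] forces x1=F; simplify:
  drop 1 from [1, -5] -> [-5]
  satisfied 2 clause(s); 2 remain; assigned so far: [1, 3]
unit clause [-5] forces x5=F; simplify:
  drop 5 from [4, 5] -> [4]
  satisfied 1 clause(s); 1 remain; assigned so far: [1, 3, 5]
unit clause [4] forces x4=T; simplify:
  satisfied 1 clause(s); 0 remain; assigned so far: [1, 3, 4, 5]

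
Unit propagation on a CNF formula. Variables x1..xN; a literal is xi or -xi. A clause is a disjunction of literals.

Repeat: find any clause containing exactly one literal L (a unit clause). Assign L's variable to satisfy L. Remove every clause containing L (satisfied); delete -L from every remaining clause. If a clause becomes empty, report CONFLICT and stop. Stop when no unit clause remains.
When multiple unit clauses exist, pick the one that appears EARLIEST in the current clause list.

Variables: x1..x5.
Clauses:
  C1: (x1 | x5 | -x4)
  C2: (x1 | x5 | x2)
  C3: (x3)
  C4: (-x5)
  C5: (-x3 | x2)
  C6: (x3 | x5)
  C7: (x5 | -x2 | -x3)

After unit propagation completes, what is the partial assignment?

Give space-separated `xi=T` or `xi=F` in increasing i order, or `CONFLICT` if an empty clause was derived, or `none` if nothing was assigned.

Answer: CONFLICT

Derivation:
unit clause [3] forces x3=T; simplify:
  drop -3 from [-3, 2] -> [2]
  drop -3 from [5, -2, -3] -> [5, -2]
  satisfied 2 clause(s); 5 remain; assigned so far: [3]
unit clause [-5] forces x5=F; simplify:
  drop 5 from [1, 5, -4] -> [1, -4]
  drop 5 from [1, 5, 2] -> [1, 2]
  drop 5 from [5, -2] -> [-2]
  satisfied 1 clause(s); 4 remain; assigned so far: [3, 5]
unit clause [2] forces x2=T; simplify:
  drop -2 from [-2] -> [] (empty!)
  satisfied 2 clause(s); 2 remain; assigned so far: [2, 3, 5]
CONFLICT (empty clause)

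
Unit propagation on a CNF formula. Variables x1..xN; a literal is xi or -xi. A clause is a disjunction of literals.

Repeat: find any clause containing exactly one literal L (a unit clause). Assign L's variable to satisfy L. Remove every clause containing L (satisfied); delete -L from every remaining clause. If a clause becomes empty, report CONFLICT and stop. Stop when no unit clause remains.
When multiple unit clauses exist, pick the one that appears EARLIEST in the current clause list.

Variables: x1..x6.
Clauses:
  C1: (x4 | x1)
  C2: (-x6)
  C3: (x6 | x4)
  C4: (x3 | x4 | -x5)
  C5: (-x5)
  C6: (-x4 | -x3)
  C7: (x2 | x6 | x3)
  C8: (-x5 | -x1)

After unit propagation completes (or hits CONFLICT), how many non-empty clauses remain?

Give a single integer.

unit clause [-6] forces x6=F; simplify:
  drop 6 from [6, 4] -> [4]
  drop 6 from [2, 6, 3] -> [2, 3]
  satisfied 1 clause(s); 7 remain; assigned so far: [6]
unit clause [4] forces x4=T; simplify:
  drop -4 from [-4, -3] -> [-3]
  satisfied 3 clause(s); 4 remain; assigned so far: [4, 6]
unit clause [-5] forces x5=F; simplify:
  satisfied 2 clause(s); 2 remain; assigned so far: [4, 5, 6]
unit clause [-3] forces x3=F; simplify:
  drop 3 from [2, 3] -> [2]
  satisfied 1 clause(s); 1 remain; assigned so far: [3, 4, 5, 6]
unit clause [2] forces x2=T; simplify:
  satisfied 1 clause(s); 0 remain; assigned so far: [2, 3, 4, 5, 6]

Answer: 0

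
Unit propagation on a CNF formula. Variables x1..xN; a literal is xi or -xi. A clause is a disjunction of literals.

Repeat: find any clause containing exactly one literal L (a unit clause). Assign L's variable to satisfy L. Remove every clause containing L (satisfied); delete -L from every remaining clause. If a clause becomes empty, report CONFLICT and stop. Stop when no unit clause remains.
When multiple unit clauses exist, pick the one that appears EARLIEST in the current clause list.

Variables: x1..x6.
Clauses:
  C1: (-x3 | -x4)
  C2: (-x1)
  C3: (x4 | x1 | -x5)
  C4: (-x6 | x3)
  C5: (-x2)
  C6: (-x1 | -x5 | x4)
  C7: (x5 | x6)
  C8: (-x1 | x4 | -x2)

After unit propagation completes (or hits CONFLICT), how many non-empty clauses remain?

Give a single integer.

Answer: 4

Derivation:
unit clause [-1] forces x1=F; simplify:
  drop 1 from [4, 1, -5] -> [4, -5]
  satisfied 3 clause(s); 5 remain; assigned so far: [1]
unit clause [-2] forces x2=F; simplify:
  satisfied 1 clause(s); 4 remain; assigned so far: [1, 2]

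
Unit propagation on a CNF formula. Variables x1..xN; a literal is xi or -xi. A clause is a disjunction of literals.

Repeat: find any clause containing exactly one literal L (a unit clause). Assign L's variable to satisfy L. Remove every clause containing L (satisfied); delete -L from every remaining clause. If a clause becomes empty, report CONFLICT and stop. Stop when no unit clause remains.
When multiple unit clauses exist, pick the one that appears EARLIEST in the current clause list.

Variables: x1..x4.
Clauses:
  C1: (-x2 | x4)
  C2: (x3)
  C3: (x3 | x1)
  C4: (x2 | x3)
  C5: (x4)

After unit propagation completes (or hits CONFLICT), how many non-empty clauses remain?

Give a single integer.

Answer: 0

Derivation:
unit clause [3] forces x3=T; simplify:
  satisfied 3 clause(s); 2 remain; assigned so far: [3]
unit clause [4] forces x4=T; simplify:
  satisfied 2 clause(s); 0 remain; assigned so far: [3, 4]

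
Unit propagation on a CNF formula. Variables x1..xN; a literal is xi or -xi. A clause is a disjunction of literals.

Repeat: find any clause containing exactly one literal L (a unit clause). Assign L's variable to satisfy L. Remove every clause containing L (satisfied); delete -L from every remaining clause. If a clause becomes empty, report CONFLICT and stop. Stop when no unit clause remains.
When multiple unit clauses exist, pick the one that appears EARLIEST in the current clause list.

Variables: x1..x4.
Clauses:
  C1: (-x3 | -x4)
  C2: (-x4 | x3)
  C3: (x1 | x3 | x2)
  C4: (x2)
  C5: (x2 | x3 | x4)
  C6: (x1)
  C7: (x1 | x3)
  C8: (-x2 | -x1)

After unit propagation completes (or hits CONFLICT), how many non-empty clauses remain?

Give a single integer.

unit clause [2] forces x2=T; simplify:
  drop -2 from [-2, -1] -> [-1]
  satisfied 3 clause(s); 5 remain; assigned so far: [2]
unit clause [1] forces x1=T; simplify:
  drop -1 from [-1] -> [] (empty!)
  satisfied 2 clause(s); 3 remain; assigned so far: [1, 2]
CONFLICT (empty clause)

Answer: 2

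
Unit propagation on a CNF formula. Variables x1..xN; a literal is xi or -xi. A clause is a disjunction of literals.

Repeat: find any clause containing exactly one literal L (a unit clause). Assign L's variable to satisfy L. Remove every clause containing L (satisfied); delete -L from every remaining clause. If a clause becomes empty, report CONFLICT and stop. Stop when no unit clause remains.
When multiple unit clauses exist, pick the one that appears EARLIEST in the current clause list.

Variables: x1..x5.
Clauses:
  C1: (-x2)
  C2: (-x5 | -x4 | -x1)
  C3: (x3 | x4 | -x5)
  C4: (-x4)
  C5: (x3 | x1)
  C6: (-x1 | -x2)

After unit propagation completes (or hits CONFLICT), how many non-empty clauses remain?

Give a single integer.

unit clause [-2] forces x2=F; simplify:
  satisfied 2 clause(s); 4 remain; assigned so far: [2]
unit clause [-4] forces x4=F; simplify:
  drop 4 from [3, 4, -5] -> [3, -5]
  satisfied 2 clause(s); 2 remain; assigned so far: [2, 4]

Answer: 2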